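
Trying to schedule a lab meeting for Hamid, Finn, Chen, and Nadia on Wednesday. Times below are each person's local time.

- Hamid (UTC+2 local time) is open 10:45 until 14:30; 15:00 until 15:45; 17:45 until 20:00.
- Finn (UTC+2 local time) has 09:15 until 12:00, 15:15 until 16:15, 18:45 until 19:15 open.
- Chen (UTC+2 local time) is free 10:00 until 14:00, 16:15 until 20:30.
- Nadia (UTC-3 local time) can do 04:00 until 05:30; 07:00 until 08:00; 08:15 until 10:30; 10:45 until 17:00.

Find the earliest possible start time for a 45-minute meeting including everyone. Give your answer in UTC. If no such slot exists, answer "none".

none

Hamid in UTC: 08:45-12:30, 13:00-13:45, 15:45-18:00 (subtract 2h to convert from UTC+2).
Finn in UTC: 07:15-10:00, 13:15-14:15, 16:45-17:15 (subtract 2h to convert from UTC+2).
Chen in UTC: 08:00-12:00, 14:15-18:30 (subtract 2h to convert from UTC+2).
Nadia in UTC: 07:00-08:30, 10:00-11:00, 11:15-13:30, 13:45-20:00 (add 3h to convert from UTC-3).
Hamid ∩ Finn: 08:45-10:00, 13:15-13:45, 16:45-17:15.
Hamid ∩ Finn ∩ Chen: 08:45-10:00, 16:45-17:15.
Hamid ∩ Finn ∩ Chen ∩ Nadia: 16:45-17:15.
Those are the intersection windows.
No common window is at least 45 minutes long.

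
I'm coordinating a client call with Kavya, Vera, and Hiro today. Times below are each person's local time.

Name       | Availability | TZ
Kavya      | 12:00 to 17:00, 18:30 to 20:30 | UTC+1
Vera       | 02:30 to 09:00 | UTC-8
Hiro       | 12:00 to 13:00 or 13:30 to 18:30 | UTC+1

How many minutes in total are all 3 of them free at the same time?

270

Kavya in UTC: 11:00-16:00, 17:30-19:30 (subtract 1h to convert from UTC+1).
Vera in UTC: 10:30-17:00 (add 8h to convert from UTC-8).
Hiro in UTC: 11:00-12:00, 12:30-17:30 (subtract 1h to convert from UTC+1).
Kavya ∩ Vera: 11:00-16:00.
Kavya ∩ Vera ∩ Hiro: 11:00-12:00, 12:30-16:00.
Summing the common windows: 60 + 210 = 270 minutes.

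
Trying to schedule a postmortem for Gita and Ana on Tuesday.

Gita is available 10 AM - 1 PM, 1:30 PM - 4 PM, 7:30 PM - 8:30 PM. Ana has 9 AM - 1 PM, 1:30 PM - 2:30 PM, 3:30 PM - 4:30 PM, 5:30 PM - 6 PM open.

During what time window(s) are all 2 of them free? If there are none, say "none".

10:00-13:00, 13:30-14:30, 15:30-16:00

Gita ∩ Ana: 10:00-13:00, 13:30-14:30, 15:30-16:00.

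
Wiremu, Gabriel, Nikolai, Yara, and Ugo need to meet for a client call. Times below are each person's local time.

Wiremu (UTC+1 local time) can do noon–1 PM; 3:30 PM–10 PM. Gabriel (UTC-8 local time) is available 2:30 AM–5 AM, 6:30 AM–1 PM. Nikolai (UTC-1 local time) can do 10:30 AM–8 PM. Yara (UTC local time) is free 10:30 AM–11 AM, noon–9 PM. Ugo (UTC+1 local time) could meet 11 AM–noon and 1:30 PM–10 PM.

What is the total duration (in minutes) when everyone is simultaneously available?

Wiremu in UTC: 11:00-12:00, 14:30-21:00 (subtract 1h to convert from UTC+1).
Gabriel in UTC: 10:30-13:00, 14:30-21:00 (add 8h to convert from UTC-8).
Nikolai in UTC: 11:30-21:00 (add 1h to convert from UTC-1).
Yara in UTC: 10:30-11:00, 12:00-21:00.
Ugo in UTC: 10:00-11:00, 12:30-21:00 (subtract 1h to convert from UTC+1).
Wiremu ∩ Gabriel: 11:00-12:00, 14:30-21:00.
Wiremu ∩ Gabriel ∩ Nikolai: 11:30-12:00, 14:30-21:00.
Wiremu ∩ Gabriel ∩ Nikolai ∩ Yara: 14:30-21:00.
Wiremu ∩ Gabriel ∩ Nikolai ∩ Yara ∩ Ugo: 14:30-21:00.
So the common availability across everyone is 14:30-21:00.
That's a single block of 390 minutes.

390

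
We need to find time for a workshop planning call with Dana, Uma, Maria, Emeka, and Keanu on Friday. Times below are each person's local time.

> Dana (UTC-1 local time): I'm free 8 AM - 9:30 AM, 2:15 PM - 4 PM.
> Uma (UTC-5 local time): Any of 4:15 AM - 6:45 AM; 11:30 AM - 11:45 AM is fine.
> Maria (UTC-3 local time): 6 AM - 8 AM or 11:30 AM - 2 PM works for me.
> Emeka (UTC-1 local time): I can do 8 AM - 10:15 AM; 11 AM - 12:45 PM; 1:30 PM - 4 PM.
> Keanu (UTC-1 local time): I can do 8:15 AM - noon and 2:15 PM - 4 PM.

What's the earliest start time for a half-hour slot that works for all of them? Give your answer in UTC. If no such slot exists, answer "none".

Dana in UTC: 09:00-10:30, 15:15-17:00 (add 1h to convert from UTC-1).
Uma in UTC: 09:15-11:45, 16:30-16:45 (add 5h to convert from UTC-5).
Maria in UTC: 09:00-11:00, 14:30-17:00 (add 3h to convert from UTC-3).
Emeka in UTC: 09:00-11:15, 12:00-13:45, 14:30-17:00 (add 1h to convert from UTC-1).
Keanu in UTC: 09:15-13:00, 15:15-17:00 (add 1h to convert from UTC-1).
Dana ∩ Uma: 09:15-10:30, 16:30-16:45.
Dana ∩ Uma ∩ Maria: 09:15-10:30, 16:30-16:45.
Dana ∩ Uma ∩ Maria ∩ Emeka: 09:15-10:30, 16:30-16:45.
Dana ∩ Uma ∩ Maria ∩ Emeka ∩ Keanu: 09:15-10:30, 16:30-16:45.
Those are the intersection windows.
The first common window of at least 30 minutes is 09:15-10:30, so the earliest start is 09:15.

09:15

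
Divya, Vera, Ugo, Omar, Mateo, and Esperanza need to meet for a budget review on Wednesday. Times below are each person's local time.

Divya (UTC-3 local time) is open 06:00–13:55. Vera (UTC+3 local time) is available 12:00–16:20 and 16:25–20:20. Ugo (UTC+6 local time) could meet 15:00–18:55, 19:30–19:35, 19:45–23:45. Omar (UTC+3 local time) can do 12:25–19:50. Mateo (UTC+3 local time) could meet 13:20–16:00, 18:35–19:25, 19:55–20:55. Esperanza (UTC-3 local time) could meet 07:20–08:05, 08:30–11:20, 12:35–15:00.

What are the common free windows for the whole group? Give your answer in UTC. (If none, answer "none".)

10:20-11:05, 11:30-12:55, 15:35-16:25

Divya in UTC: 09:00-16:55 (add 3h to convert from UTC-3).
Vera in UTC: 09:00-13:20, 13:25-17:20 (subtract 3h to convert from UTC+3).
Ugo in UTC: 09:00-12:55, 13:30-13:35, 13:45-17:45 (subtract 6h to convert from UTC+6).
Omar in UTC: 09:25-16:50 (subtract 3h to convert from UTC+3).
Mateo in UTC: 10:20-13:00, 15:35-16:25, 16:55-17:55 (subtract 3h to convert from UTC+3).
Esperanza in UTC: 10:20-11:05, 11:30-14:20, 15:35-18:00 (add 3h to convert from UTC-3).
Divya ∩ Vera: 09:00-13:20, 13:25-16:55.
Divya ∩ Vera ∩ Ugo: 09:00-12:55, 13:30-13:35, 13:45-16:55.
Divya ∩ Vera ∩ Ugo ∩ Omar: 09:25-12:55, 13:30-13:35, 13:45-16:50.
Divya ∩ Vera ∩ Ugo ∩ Omar ∩ Mateo: 10:20-12:55, 15:35-16:25.
Divya ∩ Vera ∩ Ugo ∩ Omar ∩ Mateo ∩ Esperanza: 10:20-11:05, 11:30-12:55, 15:35-16:25.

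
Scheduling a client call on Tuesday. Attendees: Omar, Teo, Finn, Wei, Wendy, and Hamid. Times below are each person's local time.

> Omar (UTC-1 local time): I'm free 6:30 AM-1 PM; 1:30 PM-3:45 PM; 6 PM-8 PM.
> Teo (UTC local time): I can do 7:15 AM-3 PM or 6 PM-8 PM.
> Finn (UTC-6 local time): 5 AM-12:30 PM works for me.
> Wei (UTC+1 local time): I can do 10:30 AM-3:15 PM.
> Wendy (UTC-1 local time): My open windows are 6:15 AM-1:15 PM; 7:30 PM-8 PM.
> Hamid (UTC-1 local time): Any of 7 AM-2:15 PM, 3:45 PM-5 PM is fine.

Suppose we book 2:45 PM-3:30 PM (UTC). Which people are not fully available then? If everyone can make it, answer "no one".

Hamid, Teo, Wei, Wendy

Omar in UTC: 07:30-14:00, 14:30-16:45, 19:00-21:00 (add 1h to convert from UTC-1).
Teo in UTC: 07:15-15:00, 18:00-20:00.
Finn in UTC: 11:00-18:30 (add 6h to convert from UTC-6).
Wei in UTC: 09:30-14:15 (subtract 1h to convert from UTC+1).
Wendy in UTC: 07:15-14:15, 20:30-21:00 (add 1h to convert from UTC-1).
Hamid in UTC: 08:00-15:15, 16:45-18:00 (add 1h to convert from UTC-1).
Omar: free for 14:45-15:30. Teo: not fully free for 14:45-15:30. Finn: free for 14:45-15:30. Wei: not fully free for 14:45-15:30. Wendy: not fully free for 14:45-15:30. Hamid: not fully free for 14:45-15:30.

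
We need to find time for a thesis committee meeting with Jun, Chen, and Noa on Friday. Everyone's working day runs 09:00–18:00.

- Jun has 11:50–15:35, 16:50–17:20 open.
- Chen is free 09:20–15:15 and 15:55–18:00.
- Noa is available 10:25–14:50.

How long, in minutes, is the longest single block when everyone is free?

Jun ∩ Chen: 11:50-15:15, 16:50-17:20.
Jun ∩ Chen ∩ Noa: 11:50-14:50.
The longest is 11:50-14:50 at 180 minutes.

180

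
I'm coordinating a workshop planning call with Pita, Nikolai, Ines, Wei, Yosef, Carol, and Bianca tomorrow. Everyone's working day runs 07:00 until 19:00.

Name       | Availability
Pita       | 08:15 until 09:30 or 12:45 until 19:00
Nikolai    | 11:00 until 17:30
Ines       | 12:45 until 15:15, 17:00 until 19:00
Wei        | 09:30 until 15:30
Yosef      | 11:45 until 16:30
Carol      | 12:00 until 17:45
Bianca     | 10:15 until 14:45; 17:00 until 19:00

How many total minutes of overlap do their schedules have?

Pita ∩ Nikolai: 12:45-17:30.
Pita ∩ Nikolai ∩ Ines: 12:45-15:15, 17:00-17:30.
Pita ∩ Nikolai ∩ Ines ∩ Wei: 12:45-15:15.
Pita ∩ Nikolai ∩ Ines ∩ Wei ∩ Yosef: 12:45-15:15.
Pita ∩ Nikolai ∩ Ines ∩ Wei ∩ Yosef ∩ Carol: 12:45-15:15.
Pita ∩ Nikolai ∩ Ines ∩ Wei ∩ Yosef ∩ Carol ∩ Bianca: 12:45-14:45.
That's a single block of 120 minutes.

120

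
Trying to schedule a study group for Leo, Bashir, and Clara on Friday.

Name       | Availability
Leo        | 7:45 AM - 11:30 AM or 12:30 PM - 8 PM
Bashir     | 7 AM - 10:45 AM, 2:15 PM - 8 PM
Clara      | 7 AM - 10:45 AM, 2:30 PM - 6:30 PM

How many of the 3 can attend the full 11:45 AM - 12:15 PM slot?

nobody can make the full 11:45-12:15 slot — that's 0.

0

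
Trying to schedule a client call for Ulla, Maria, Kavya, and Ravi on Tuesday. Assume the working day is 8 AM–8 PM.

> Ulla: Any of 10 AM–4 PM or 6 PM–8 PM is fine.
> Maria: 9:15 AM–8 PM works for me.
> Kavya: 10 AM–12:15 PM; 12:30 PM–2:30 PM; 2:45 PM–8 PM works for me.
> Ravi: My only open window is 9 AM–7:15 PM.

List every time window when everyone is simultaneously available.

10:00-12:15, 12:30-14:30, 14:45-16:00, 18:00-19:15

Ulla ∩ Maria: 10:00-16:00, 18:00-20:00.
Ulla ∩ Maria ∩ Kavya: 10:00-12:15, 12:30-14:30, 14:45-16:00, 18:00-20:00.
Ulla ∩ Maria ∩ Kavya ∩ Ravi: 10:00-12:15, 12:30-14:30, 14:45-16:00, 18:00-19:15.
So the common availability across everyone is 10:00-12:15, 12:30-14:30, 14:45-16:00, 18:00-19:15.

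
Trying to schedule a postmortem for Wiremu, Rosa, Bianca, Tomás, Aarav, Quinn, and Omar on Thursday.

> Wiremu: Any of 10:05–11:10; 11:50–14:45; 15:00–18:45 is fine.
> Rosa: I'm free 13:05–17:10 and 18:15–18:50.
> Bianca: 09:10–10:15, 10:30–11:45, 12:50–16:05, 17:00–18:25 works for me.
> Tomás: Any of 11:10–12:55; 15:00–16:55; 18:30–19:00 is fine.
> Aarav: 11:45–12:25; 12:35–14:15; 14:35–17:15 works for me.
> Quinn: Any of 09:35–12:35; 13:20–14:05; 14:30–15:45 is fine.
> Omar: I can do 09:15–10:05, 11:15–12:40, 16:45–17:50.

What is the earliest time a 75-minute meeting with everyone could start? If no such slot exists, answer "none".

Wiremu ∩ Rosa: 13:05-14:45, 15:00-17:10, 18:15-18:45.
Wiremu ∩ Rosa ∩ Bianca: 13:05-14:45, 15:00-16:05, 17:00-17:10, 18:15-18:25.
Wiremu ∩ Rosa ∩ Bianca ∩ Tomás: 15:00-16:05.
Wiremu ∩ Rosa ∩ Bianca ∩ Tomás ∩ Aarav: 15:00-16:05.
Wiremu ∩ Rosa ∩ Bianca ∩ Tomás ∩ Aarav ∩ Quinn: 15:00-15:45.
Wiremu ∩ Rosa ∩ Bianca ∩ Tomás ∩ Aarav ∩ Quinn ∩ Omar: ∅.
There is no time when everyone is free.
No common window is at least 75 minutes long.

none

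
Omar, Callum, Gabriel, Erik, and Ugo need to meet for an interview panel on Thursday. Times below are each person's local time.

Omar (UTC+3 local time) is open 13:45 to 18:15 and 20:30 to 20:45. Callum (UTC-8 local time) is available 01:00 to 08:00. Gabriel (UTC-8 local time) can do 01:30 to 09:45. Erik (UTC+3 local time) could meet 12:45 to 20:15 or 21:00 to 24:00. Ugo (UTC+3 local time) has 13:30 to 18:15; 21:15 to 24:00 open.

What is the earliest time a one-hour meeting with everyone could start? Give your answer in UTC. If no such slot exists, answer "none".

10:45

Omar in UTC: 10:45-15:15, 17:30-17:45 (subtract 3h to convert from UTC+3).
Callum in UTC: 09:00-16:00 (add 8h to convert from UTC-8).
Gabriel in UTC: 09:30-17:45 (add 8h to convert from UTC-8).
Erik in UTC: 09:45-17:15, 18:00-21:00 (subtract 3h to convert from UTC+3).
Ugo in UTC: 10:30-15:15, 18:15-21:00 (subtract 3h to convert from UTC+3).
Omar ∩ Callum: 10:45-15:15.
Omar ∩ Callum ∩ Gabriel: 10:45-15:15.
Omar ∩ Callum ∩ Gabriel ∩ Erik: 10:45-15:15.
Omar ∩ Callum ∩ Gabriel ∩ Erik ∩ Ugo: 10:45-15:15.
The first common window of at least 60 minutes is 10:45-15:15, so the earliest start is 10:45.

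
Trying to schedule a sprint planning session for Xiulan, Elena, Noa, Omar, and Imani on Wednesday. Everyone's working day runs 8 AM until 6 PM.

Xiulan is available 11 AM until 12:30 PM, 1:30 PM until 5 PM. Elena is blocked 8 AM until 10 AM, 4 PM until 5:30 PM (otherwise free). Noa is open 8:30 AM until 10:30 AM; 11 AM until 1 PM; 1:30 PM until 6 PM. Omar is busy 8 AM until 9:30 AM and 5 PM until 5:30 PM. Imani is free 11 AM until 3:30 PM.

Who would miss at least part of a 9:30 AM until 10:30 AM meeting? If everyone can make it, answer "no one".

Elena, Imani, Xiulan

Xiulan free: 11:00-12:30, 13:30-17:00.
Elena free: 10:00-16:00, 17:30-18:00 (invert busy blocks within the working day).
Noa free: 08:30-10:30, 11:00-13:00, 13:30-18:00.
Omar free: 09:30-17:00, 17:30-18:00 (invert busy blocks within the working day).
Imani free: 11:00-15:30.
Xiulan: not fully free for 09:30-10:30. Elena: not fully free for 09:30-10:30. Noa: free for 09:30-10:30. Omar: free for 09:30-10:30. Imani: not fully free for 09:30-10:30.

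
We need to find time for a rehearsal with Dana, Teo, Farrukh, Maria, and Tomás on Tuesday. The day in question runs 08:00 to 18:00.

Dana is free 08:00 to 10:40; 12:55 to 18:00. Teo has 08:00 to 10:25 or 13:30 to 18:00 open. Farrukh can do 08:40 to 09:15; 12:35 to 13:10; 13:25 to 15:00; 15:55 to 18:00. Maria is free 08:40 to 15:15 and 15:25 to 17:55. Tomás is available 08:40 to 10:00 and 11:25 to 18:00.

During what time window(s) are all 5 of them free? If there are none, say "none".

Dana ∩ Teo: 08:00-10:25, 13:30-18:00.
Dana ∩ Teo ∩ Farrukh: 08:40-09:15, 13:30-15:00, 15:55-18:00.
Dana ∩ Teo ∩ Farrukh ∩ Maria: 08:40-09:15, 13:30-15:00, 15:55-17:55.
Dana ∩ Teo ∩ Farrukh ∩ Maria ∩ Tomás: 08:40-09:15, 13:30-15:00, 15:55-17:55.

08:40-09:15, 13:30-15:00, 15:55-17:55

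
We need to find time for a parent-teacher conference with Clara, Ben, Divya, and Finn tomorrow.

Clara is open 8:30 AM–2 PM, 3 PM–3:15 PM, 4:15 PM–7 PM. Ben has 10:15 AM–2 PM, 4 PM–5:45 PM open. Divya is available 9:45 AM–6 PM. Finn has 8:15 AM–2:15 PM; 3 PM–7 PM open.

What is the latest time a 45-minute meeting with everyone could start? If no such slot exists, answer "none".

17:00

Clara ∩ Ben: 10:15-14:00, 16:15-17:45.
Clara ∩ Ben ∩ Divya: 10:15-14:00, 16:15-17:45.
Clara ∩ Ben ∩ Divya ∩ Finn: 10:15-14:00, 16:15-17:45.
So the common availability across everyone is 10:15-14:00, 16:15-17:45.
The last common window of at least 45 minutes is 16:15-17:45; a 45-minute meeting can start as late as 17:00 and still end by 17:45.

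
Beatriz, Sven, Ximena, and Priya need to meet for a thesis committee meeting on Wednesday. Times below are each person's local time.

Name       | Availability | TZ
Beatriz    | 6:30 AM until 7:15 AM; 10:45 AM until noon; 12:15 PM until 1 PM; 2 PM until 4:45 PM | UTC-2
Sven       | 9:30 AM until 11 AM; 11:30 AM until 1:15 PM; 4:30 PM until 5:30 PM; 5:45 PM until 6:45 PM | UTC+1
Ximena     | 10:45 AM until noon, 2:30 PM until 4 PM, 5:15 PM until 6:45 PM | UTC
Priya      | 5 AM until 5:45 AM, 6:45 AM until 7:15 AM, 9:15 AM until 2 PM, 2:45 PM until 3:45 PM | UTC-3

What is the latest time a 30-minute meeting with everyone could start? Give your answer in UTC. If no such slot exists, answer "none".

Beatriz in UTC: 08:30-09:15, 12:45-14:00, 14:15-15:00, 16:00-18:45 (add 2h to convert from UTC-2).
Sven in UTC: 08:30-10:00, 10:30-12:15, 15:30-16:30, 16:45-17:45 (subtract 1h to convert from UTC+1).
Ximena in UTC: 10:45-12:00, 14:30-16:00, 17:15-18:45.
Priya in UTC: 08:00-08:45, 09:45-10:15, 12:15-17:00, 17:45-18:45 (add 3h to convert from UTC-3).
Beatriz ∩ Sven: 08:30-09:15, 16:00-16:30, 16:45-17:45.
Beatriz ∩ Sven ∩ Ximena: 17:15-17:45.
Beatriz ∩ Sven ∩ Ximena ∩ Priya: ∅.
There is no time when everyone is free.
No common window is at least 30 minutes long.

none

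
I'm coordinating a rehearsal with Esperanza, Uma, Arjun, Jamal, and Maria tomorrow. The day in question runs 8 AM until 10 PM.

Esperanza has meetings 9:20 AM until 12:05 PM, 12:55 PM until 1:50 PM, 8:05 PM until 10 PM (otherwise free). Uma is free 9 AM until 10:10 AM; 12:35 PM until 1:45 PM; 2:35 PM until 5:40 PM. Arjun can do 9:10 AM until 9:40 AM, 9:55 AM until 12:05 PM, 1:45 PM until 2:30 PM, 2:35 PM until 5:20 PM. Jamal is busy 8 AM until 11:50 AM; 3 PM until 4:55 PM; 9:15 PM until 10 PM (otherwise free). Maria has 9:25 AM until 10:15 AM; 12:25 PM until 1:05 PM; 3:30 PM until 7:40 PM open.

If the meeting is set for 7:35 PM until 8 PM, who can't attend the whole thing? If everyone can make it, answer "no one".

Arjun, Maria, Uma

Esperanza free: 08:00-09:20, 12:05-12:55, 13:50-20:05 (invert busy blocks within the working day).
Uma free: 09:00-10:10, 12:35-13:45, 14:35-17:40.
Arjun free: 09:10-09:40, 09:55-12:05, 13:45-14:30, 14:35-17:20.
Jamal free: 11:50-15:00, 16:55-21:15 (invert busy blocks within the working day).
Maria free: 09:25-10:15, 12:25-13:05, 15:30-19:40.
Esperanza: free for 19:35-20:00. Uma: not fully free for 19:35-20:00. Arjun: not fully free for 19:35-20:00. Jamal: free for 19:35-20:00. Maria: not fully free for 19:35-20:00.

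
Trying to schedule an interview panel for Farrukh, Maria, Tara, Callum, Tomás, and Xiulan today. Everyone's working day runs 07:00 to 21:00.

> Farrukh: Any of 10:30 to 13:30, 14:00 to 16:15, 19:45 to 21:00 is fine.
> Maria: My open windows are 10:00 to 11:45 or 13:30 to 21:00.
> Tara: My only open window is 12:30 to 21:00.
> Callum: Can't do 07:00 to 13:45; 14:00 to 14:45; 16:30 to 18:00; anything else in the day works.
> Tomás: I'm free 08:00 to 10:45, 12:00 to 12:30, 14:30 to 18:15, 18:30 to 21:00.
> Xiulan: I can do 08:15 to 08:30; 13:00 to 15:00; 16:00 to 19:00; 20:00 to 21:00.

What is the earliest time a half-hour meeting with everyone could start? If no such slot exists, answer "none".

20:00

Farrukh free: 10:30-13:30, 14:00-16:15, 19:45-21:00.
Maria free: 10:00-11:45, 13:30-21:00.
Tara free: 12:30-21:00.
Callum free: 13:45-14:00, 14:45-16:30, 18:00-21:00 (invert busy blocks within the working day).
Tomás free: 08:00-10:45, 12:00-12:30, 14:30-18:15, 18:30-21:00.
Xiulan free: 08:15-08:30, 13:00-15:00, 16:00-19:00, 20:00-21:00.
Farrukh ∩ Maria: 10:30-11:45, 14:00-16:15, 19:45-21:00.
Farrukh ∩ Maria ∩ Tara: 14:00-16:15, 19:45-21:00.
Farrukh ∩ Maria ∩ Tara ∩ Callum: 14:45-16:15, 19:45-21:00.
Farrukh ∩ Maria ∩ Tara ∩ Callum ∩ Tomás: 14:45-16:15, 19:45-21:00.
Farrukh ∩ Maria ∩ Tara ∩ Callum ∩ Tomás ∩ Xiulan: 14:45-15:00, 16:00-16:15, 20:00-21:00.
The first common window of at least 30 minutes is 20:00-21:00, so the earliest start is 20:00.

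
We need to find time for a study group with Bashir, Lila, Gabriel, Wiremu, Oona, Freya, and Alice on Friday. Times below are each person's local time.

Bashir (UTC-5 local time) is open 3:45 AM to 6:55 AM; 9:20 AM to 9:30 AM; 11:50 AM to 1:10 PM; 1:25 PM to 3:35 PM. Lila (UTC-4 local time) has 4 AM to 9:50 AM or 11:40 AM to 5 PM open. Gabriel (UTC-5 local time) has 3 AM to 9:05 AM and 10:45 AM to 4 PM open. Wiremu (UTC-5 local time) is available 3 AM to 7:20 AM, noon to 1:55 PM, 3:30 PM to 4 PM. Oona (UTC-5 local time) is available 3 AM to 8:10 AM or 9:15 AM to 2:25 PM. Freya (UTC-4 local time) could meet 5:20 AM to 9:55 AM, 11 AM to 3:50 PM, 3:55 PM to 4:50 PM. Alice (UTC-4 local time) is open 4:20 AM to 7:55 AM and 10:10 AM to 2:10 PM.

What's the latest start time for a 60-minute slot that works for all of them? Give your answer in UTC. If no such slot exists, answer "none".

Bashir in UTC: 08:45-11:55, 14:20-14:30, 16:50-18:10, 18:25-20:35 (add 5h to convert from UTC-5).
Lila in UTC: 08:00-13:50, 15:40-21:00 (add 4h to convert from UTC-4).
Gabriel in UTC: 08:00-14:05, 15:45-21:00 (add 5h to convert from UTC-5).
Wiremu in UTC: 08:00-12:20, 17:00-18:55, 20:30-21:00 (add 5h to convert from UTC-5).
Oona in UTC: 08:00-13:10, 14:15-19:25 (add 5h to convert from UTC-5).
Freya in UTC: 09:20-13:55, 15:00-19:50, 19:55-20:50 (add 4h to convert from UTC-4).
Alice in UTC: 08:20-11:55, 14:10-18:10 (add 4h to convert from UTC-4).
Bashir ∩ Lila: 08:45-11:55, 16:50-18:10, 18:25-20:35.
Bashir ∩ Lila ∩ Gabriel: 08:45-11:55, 16:50-18:10, 18:25-20:35.
Bashir ∩ Lila ∩ Gabriel ∩ Wiremu: 08:45-11:55, 17:00-18:10, 18:25-18:55, 20:30-20:35.
Bashir ∩ Lila ∩ Gabriel ∩ Wiremu ∩ Oona: 08:45-11:55, 17:00-18:10, 18:25-18:55.
Bashir ∩ Lila ∩ Gabriel ∩ Wiremu ∩ Oona ∩ Freya: 09:20-11:55, 17:00-18:10, 18:25-18:55.
Bashir ∩ Lila ∩ Gabriel ∩ Wiremu ∩ Oona ∩ Freya ∩ Alice: 09:20-11:55, 17:00-18:10.
Those are the intersection windows.
The last common window of at least 60 minutes is 17:00-18:10; a 60-minute meeting can start as late as 17:10 and still end by 18:10.

17:10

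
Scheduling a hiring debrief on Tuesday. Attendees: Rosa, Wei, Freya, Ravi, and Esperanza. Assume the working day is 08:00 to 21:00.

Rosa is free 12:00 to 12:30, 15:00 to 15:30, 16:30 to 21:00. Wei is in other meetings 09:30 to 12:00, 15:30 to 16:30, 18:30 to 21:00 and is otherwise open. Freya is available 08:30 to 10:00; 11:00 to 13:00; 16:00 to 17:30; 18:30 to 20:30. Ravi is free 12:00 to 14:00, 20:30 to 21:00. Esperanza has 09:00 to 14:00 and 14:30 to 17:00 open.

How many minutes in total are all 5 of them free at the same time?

30

Rosa free: 12:00-12:30, 15:00-15:30, 16:30-21:00.
Wei free: 08:00-09:30, 12:00-15:30, 16:30-18:30 (invert busy blocks within the working day).
Freya free: 08:30-10:00, 11:00-13:00, 16:00-17:30, 18:30-20:30.
Ravi free: 12:00-14:00, 20:30-21:00.
Esperanza free: 09:00-14:00, 14:30-17:00.
Rosa ∩ Wei: 12:00-12:30, 15:00-15:30, 16:30-18:30.
Rosa ∩ Wei ∩ Freya: 12:00-12:30, 16:30-17:30.
Rosa ∩ Wei ∩ Freya ∩ Ravi: 12:00-12:30.
Rosa ∩ Wei ∩ Freya ∩ Ravi ∩ Esperanza: 12:00-12:30.
So the common availability across everyone is 12:00-12:30.
That's a single block of 30 minutes.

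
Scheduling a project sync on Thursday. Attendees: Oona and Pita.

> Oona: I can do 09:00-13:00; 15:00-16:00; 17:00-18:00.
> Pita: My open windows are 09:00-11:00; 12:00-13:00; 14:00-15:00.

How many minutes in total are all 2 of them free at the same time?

Oona ∩ Pita: 09:00-11:00, 12:00-13:00.
Summing the common windows: 120 + 60 = 180 minutes.

180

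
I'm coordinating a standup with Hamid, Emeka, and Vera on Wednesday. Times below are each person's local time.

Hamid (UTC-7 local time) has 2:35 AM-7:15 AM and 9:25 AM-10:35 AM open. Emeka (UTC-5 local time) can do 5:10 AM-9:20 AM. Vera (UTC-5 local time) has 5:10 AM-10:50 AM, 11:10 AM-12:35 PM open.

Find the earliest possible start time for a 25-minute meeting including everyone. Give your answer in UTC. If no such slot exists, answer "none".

10:10

Hamid in UTC: 09:35-14:15, 16:25-17:35 (add 7h to convert from UTC-7).
Emeka in UTC: 10:10-14:20 (add 5h to convert from UTC-5).
Vera in UTC: 10:10-15:50, 16:10-17:35 (add 5h to convert from UTC-5).
Hamid ∩ Emeka: 10:10-14:15.
Hamid ∩ Emeka ∩ Vera: 10:10-14:15.
The first common window of at least 25 minutes is 10:10-14:15, so the earliest start is 10:10.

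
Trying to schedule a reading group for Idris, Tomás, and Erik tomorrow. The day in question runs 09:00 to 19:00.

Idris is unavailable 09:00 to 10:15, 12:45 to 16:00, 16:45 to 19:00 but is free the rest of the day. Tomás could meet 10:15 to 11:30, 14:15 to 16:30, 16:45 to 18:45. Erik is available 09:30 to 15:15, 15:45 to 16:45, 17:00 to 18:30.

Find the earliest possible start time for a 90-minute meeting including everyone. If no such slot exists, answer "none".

Idris free: 10:15-12:45, 16:00-16:45 (invert busy blocks within the working day).
Tomás free: 10:15-11:30, 14:15-16:30, 16:45-18:45.
Erik free: 09:30-15:15, 15:45-16:45, 17:00-18:30.
Idris ∩ Tomás: 10:15-11:30, 16:00-16:30.
Idris ∩ Tomás ∩ Erik: 10:15-11:30, 16:00-16:30.
No common window is at least 90 minutes long.

none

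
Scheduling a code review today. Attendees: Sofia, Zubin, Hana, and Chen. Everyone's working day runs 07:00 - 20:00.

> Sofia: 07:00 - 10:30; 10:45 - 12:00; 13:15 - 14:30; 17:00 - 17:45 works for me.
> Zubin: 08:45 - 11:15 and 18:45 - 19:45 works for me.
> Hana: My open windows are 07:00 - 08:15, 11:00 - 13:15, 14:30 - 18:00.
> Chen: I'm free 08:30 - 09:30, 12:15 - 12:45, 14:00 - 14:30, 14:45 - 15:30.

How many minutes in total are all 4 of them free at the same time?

Sofia ∩ Zubin: 08:45-10:30, 10:45-11:15.
Sofia ∩ Zubin ∩ Hana: 11:00-11:15.
Sofia ∩ Zubin ∩ Hana ∩ Chen: ∅.
There is no time when everyone is free.
There is no common window, so the total is 0 minutes.

0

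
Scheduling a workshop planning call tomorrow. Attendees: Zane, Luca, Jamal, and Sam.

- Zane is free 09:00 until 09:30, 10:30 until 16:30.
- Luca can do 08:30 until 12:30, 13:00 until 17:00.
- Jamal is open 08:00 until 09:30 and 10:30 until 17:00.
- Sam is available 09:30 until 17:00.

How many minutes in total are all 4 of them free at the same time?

330

Zane ∩ Luca: 09:00-09:30, 10:30-12:30, 13:00-16:30.
Zane ∩ Luca ∩ Jamal: 09:00-09:30, 10:30-12:30, 13:00-16:30.
Zane ∩ Luca ∩ Jamal ∩ Sam: 10:30-12:30, 13:00-16:30.
Summing the common windows: 120 + 210 = 330 minutes.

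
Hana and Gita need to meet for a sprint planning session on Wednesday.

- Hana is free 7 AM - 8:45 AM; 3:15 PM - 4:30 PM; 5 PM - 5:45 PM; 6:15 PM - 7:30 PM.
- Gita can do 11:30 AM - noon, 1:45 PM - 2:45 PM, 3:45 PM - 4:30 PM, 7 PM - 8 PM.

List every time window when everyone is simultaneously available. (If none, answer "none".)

15:45-16:30, 19:00-19:30

Hana ∩ Gita: 15:45-16:30, 19:00-19:30.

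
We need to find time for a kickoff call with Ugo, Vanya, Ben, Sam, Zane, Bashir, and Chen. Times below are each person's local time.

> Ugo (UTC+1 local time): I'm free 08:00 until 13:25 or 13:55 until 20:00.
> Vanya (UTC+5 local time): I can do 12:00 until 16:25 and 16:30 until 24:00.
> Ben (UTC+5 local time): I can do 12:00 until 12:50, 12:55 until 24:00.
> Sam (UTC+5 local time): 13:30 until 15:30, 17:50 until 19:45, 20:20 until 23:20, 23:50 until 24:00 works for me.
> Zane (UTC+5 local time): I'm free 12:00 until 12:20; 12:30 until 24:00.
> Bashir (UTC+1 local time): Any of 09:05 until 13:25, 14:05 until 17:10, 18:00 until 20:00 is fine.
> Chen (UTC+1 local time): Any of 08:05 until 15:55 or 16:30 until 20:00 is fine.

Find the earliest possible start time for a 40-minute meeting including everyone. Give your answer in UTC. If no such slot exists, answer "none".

08:30

Ugo in UTC: 07:00-12:25, 12:55-19:00 (subtract 1h to convert from UTC+1).
Vanya in UTC: 07:00-11:25, 11:30-19:00 (subtract 5h to convert from UTC+5).
Ben in UTC: 07:00-07:50, 07:55-19:00 (subtract 5h to convert from UTC+5).
Sam in UTC: 08:30-10:30, 12:50-14:45, 15:20-18:20, 18:50-19:00 (subtract 5h to convert from UTC+5).
Zane in UTC: 07:00-07:20, 07:30-19:00 (subtract 5h to convert from UTC+5).
Bashir in UTC: 08:05-12:25, 13:05-16:10, 17:00-19:00 (subtract 1h to convert from UTC+1).
Chen in UTC: 07:05-14:55, 15:30-19:00 (subtract 1h to convert from UTC+1).
Ugo ∩ Vanya: 07:00-11:25, 11:30-12:25, 12:55-19:00.
Ugo ∩ Vanya ∩ Ben: 07:00-07:50, 07:55-11:25, 11:30-12:25, 12:55-19:00.
Ugo ∩ Vanya ∩ Ben ∩ Sam: 08:30-10:30, 12:55-14:45, 15:20-18:20, 18:50-19:00.
Ugo ∩ Vanya ∩ Ben ∩ Sam ∩ Zane: 08:30-10:30, 12:55-14:45, 15:20-18:20, 18:50-19:00.
Ugo ∩ Vanya ∩ Ben ∩ Sam ∩ Zane ∩ Bashir: 08:30-10:30, 13:05-14:45, 15:20-16:10, 17:00-18:20, 18:50-19:00.
Ugo ∩ Vanya ∩ Ben ∩ Sam ∩ Zane ∩ Bashir ∩ Chen: 08:30-10:30, 13:05-14:45, 15:30-16:10, 17:00-18:20, 18:50-19:00.
The first common window of at least 40 minutes is 08:30-10:30, so the earliest start is 08:30.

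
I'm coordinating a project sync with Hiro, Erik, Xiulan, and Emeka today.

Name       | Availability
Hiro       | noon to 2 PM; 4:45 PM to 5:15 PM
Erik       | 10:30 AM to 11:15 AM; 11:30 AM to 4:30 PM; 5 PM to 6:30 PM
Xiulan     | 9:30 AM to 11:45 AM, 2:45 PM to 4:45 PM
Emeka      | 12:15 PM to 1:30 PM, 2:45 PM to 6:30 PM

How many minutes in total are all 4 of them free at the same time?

Hiro ∩ Erik: 12:00-14:00, 17:00-17:15.
Hiro ∩ Erik ∩ Xiulan: ∅.
Hiro ∩ Erik ∩ Xiulan ∩ Emeka: ∅.
There is no time when everyone is free.
There is no common window, so the total is 0 minutes.

0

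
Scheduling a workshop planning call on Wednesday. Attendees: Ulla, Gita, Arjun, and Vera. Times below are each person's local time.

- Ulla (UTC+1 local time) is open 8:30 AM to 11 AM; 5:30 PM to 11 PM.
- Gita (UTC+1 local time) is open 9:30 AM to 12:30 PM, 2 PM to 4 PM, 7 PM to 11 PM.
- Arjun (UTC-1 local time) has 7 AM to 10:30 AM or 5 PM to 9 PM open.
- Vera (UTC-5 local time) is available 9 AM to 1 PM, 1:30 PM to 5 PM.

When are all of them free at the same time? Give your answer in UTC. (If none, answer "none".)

Ulla in UTC: 07:30-10:00, 16:30-22:00 (subtract 1h to convert from UTC+1).
Gita in UTC: 08:30-11:30, 13:00-15:00, 18:00-22:00 (subtract 1h to convert from UTC+1).
Arjun in UTC: 08:00-11:30, 18:00-22:00 (add 1h to convert from UTC-1).
Vera in UTC: 14:00-18:00, 18:30-22:00 (add 5h to convert from UTC-5).
Ulla ∩ Gita: 08:30-10:00, 18:00-22:00.
Ulla ∩ Gita ∩ Arjun: 08:30-10:00, 18:00-22:00.
Ulla ∩ Gita ∩ Arjun ∩ Vera: 18:30-22:00.

18:30-22:00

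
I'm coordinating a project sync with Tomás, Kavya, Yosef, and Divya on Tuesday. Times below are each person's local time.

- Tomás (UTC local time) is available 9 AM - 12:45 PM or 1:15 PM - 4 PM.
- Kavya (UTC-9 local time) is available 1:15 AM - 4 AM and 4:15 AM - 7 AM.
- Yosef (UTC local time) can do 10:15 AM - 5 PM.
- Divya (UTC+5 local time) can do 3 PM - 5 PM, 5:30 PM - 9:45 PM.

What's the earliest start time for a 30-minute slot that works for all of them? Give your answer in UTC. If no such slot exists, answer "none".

10:15

Tomás in UTC: 09:00-12:45, 13:15-16:00.
Kavya in UTC: 10:15-13:00, 13:15-16:00 (add 9h to convert from UTC-9).
Yosef in UTC: 10:15-17:00.
Divya in UTC: 10:00-12:00, 12:30-16:45 (subtract 5h to convert from UTC+5).
Tomás ∩ Kavya: 10:15-12:45, 13:15-16:00.
Tomás ∩ Kavya ∩ Yosef: 10:15-12:45, 13:15-16:00.
Tomás ∩ Kavya ∩ Yosef ∩ Divya: 10:15-12:00, 12:30-12:45, 13:15-16:00.
The first common window of at least 30 minutes is 10:15-12:00, so the earliest start is 10:15.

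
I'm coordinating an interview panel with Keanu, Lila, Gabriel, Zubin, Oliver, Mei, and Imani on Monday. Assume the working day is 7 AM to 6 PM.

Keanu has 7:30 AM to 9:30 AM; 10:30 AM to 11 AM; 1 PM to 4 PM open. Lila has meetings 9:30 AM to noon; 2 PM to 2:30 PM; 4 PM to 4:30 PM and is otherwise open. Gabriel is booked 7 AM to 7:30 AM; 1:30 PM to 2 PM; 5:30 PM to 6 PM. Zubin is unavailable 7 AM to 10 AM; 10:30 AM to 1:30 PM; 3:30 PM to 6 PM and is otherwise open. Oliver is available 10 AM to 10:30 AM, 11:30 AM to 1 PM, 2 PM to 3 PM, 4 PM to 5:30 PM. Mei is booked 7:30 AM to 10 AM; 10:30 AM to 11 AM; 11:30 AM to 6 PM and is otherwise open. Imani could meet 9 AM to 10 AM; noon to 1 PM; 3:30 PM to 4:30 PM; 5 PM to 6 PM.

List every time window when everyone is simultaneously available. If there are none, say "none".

Keanu free: 07:30-09:30, 10:30-11:00, 13:00-16:00.
Lila free: 07:00-09:30, 12:00-14:00, 14:30-16:00, 16:30-18:00 (invert busy blocks within the working day).
Gabriel free: 07:30-13:30, 14:00-17:30 (invert busy blocks within the working day).
Zubin free: 10:00-10:30, 13:30-15:30 (invert busy blocks within the working day).
Oliver free: 10:00-10:30, 11:30-13:00, 14:00-15:00, 16:00-17:30.
Mei free: 07:00-07:30, 10:00-10:30, 11:00-11:30 (invert busy blocks within the working day).
Imani free: 09:00-10:00, 12:00-13:00, 15:30-16:30, 17:00-18:00.
Keanu ∩ Lila: 07:30-09:30, 13:00-14:00, 14:30-16:00.
Keanu ∩ Lila ∩ Gabriel: 07:30-09:30, 13:00-13:30, 14:30-16:00.
Keanu ∩ Lila ∩ Gabriel ∩ Zubin: 14:30-15:30.
Keanu ∩ Lila ∩ Gabriel ∩ Zubin ∩ Oliver: 14:30-15:00.
Keanu ∩ Lila ∩ Gabriel ∩ Zubin ∩ Oliver ∩ Mei: ∅.
Keanu ∩ Lila ∩ Gabriel ∩ Zubin ∩ Oliver ∩ Mei ∩ Imani: ∅.
There is no time when everyone is free.

none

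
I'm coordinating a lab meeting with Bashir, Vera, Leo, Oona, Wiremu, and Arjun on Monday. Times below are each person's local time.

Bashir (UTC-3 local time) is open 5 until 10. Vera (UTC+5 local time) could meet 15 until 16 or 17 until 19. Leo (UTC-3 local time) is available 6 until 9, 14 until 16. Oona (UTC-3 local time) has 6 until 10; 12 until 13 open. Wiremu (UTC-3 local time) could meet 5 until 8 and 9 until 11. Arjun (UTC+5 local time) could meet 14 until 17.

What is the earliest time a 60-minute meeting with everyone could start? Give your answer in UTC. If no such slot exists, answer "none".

Bashir in UTC: 08:00-13:00 (add 3h to convert from UTC-3).
Vera in UTC: 10:00-11:00, 12:00-14:00 (subtract 5h to convert from UTC+5).
Leo in UTC: 09:00-12:00, 17:00-19:00 (add 3h to convert from UTC-3).
Oona in UTC: 09:00-13:00, 15:00-16:00 (add 3h to convert from UTC-3).
Wiremu in UTC: 08:00-11:00, 12:00-14:00 (add 3h to convert from UTC-3).
Arjun in UTC: 09:00-12:00 (subtract 5h to convert from UTC+5).
Bashir ∩ Vera: 10:00-11:00, 12:00-13:00.
Bashir ∩ Vera ∩ Leo: 10:00-11:00.
Bashir ∩ Vera ∩ Leo ∩ Oona: 10:00-11:00.
Bashir ∩ Vera ∩ Leo ∩ Oona ∩ Wiremu: 10:00-11:00.
Bashir ∩ Vera ∩ Leo ∩ Oona ∩ Wiremu ∩ Arjun: 10:00-11:00.
So the common availability across everyone is 10:00-11:00.
The first common window of at least 60 minutes is 10:00-11:00, so the earliest start is 10:00.

10:00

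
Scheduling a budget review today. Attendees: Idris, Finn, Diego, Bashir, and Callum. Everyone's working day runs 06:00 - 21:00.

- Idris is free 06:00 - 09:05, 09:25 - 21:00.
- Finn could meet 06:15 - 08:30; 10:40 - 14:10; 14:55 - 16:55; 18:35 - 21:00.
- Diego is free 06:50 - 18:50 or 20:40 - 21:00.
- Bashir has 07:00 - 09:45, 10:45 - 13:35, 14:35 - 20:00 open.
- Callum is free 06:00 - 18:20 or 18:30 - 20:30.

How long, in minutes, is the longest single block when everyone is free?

Idris ∩ Finn: 06:15-08:30, 10:40-14:10, 14:55-16:55, 18:35-21:00.
Idris ∩ Finn ∩ Diego: 06:50-08:30, 10:40-14:10, 14:55-16:55, 18:35-18:50, 20:40-21:00.
Idris ∩ Finn ∩ Diego ∩ Bashir: 07:00-08:30, 10:45-13:35, 14:55-16:55, 18:35-18:50.
Idris ∩ Finn ∩ Diego ∩ Bashir ∩ Callum: 07:00-08:30, 10:45-13:35, 14:55-16:55, 18:35-18:50.
Those are the intersection windows.
The longest is 10:45-13:35 at 170 minutes.

170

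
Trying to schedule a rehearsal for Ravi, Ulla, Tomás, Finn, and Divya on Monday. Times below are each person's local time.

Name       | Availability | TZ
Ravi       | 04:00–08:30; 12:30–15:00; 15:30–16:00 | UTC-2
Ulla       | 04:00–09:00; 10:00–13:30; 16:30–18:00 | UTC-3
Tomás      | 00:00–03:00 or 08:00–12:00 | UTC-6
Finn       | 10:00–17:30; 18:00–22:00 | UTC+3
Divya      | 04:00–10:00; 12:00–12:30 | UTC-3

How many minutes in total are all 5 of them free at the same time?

Ravi in UTC: 06:00-10:30, 14:30-17:00, 17:30-18:00 (add 2h to convert from UTC-2).
Ulla in UTC: 07:00-12:00, 13:00-16:30, 19:30-21:00 (add 3h to convert from UTC-3).
Tomás in UTC: 06:00-09:00, 14:00-18:00 (add 6h to convert from UTC-6).
Finn in UTC: 07:00-14:30, 15:00-19:00 (subtract 3h to convert from UTC+3).
Divya in UTC: 07:00-13:00, 15:00-15:30 (add 3h to convert from UTC-3).
Ravi ∩ Ulla: 07:00-10:30, 14:30-16:30.
Ravi ∩ Ulla ∩ Tomás: 07:00-09:00, 14:30-16:30.
Ravi ∩ Ulla ∩ Tomás ∩ Finn: 07:00-09:00, 15:00-16:30.
Ravi ∩ Ulla ∩ Tomás ∩ Finn ∩ Divya: 07:00-09:00, 15:00-15:30.
Summing the common windows: 120 + 30 = 150 minutes.

150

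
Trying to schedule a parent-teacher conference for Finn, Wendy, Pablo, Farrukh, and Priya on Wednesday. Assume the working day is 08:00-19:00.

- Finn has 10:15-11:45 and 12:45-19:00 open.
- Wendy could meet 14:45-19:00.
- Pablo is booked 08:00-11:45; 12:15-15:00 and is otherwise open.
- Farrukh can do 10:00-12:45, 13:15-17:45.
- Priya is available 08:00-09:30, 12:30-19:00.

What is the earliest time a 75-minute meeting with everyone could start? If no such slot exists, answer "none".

15:00

Finn free: 10:15-11:45, 12:45-19:00.
Wendy free: 14:45-19:00.
Pablo free: 11:45-12:15, 15:00-19:00 (invert busy blocks within the working day).
Farrukh free: 10:00-12:45, 13:15-17:45.
Priya free: 08:00-09:30, 12:30-19:00.
Finn ∩ Wendy: 14:45-19:00.
Finn ∩ Wendy ∩ Pablo: 15:00-19:00.
Finn ∩ Wendy ∩ Pablo ∩ Farrukh: 15:00-17:45.
Finn ∩ Wendy ∩ Pablo ∩ Farrukh ∩ Priya: 15:00-17:45.
The first common window of at least 75 minutes is 15:00-17:45, so the earliest start is 15:00.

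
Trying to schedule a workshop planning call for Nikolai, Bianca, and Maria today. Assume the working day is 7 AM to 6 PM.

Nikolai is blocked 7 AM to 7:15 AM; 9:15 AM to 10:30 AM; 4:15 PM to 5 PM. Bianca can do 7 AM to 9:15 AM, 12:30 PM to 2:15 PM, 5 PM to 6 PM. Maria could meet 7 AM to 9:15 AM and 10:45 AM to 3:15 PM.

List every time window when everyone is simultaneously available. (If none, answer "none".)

Nikolai free: 07:15-09:15, 10:30-16:15, 17:00-18:00 (invert busy blocks within the working day).
Bianca free: 07:00-09:15, 12:30-14:15, 17:00-18:00.
Maria free: 07:00-09:15, 10:45-15:15.
Nikolai ∩ Bianca: 07:15-09:15, 12:30-14:15, 17:00-18:00.
Nikolai ∩ Bianca ∩ Maria: 07:15-09:15, 12:30-14:15.

07:15-09:15, 12:30-14:15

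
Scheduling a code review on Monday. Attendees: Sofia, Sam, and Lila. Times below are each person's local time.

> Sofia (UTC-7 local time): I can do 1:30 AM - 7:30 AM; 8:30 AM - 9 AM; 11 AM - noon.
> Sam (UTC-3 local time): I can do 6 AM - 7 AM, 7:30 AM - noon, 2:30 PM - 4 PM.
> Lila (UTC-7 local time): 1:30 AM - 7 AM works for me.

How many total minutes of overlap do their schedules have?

270

Sofia in UTC: 08:30-14:30, 15:30-16:00, 18:00-19:00 (add 7h to convert from UTC-7).
Sam in UTC: 09:00-10:00, 10:30-15:00, 17:30-19:00 (add 3h to convert from UTC-3).
Lila in UTC: 08:30-14:00 (add 7h to convert from UTC-7).
Sofia ∩ Sam: 09:00-10:00, 10:30-14:30, 18:00-19:00.
Sofia ∩ Sam ∩ Lila: 09:00-10:00, 10:30-14:00.
Summing the common windows: 60 + 210 = 270 minutes.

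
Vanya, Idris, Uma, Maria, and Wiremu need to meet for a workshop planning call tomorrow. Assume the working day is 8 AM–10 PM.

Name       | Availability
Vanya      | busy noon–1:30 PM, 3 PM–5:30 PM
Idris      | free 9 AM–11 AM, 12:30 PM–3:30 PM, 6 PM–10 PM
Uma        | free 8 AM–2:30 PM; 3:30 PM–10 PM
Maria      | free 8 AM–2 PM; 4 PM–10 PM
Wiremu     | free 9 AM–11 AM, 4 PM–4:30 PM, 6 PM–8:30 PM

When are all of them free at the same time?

Vanya free: 08:00-12:00, 13:30-15:00, 17:30-22:00 (invert busy blocks within the working day).
Idris free: 09:00-11:00, 12:30-15:30, 18:00-22:00.
Uma free: 08:00-14:30, 15:30-22:00.
Maria free: 08:00-14:00, 16:00-22:00.
Wiremu free: 09:00-11:00, 16:00-16:30, 18:00-20:30.
Vanya ∩ Idris: 09:00-11:00, 13:30-15:00, 18:00-22:00.
Vanya ∩ Idris ∩ Uma: 09:00-11:00, 13:30-14:30, 18:00-22:00.
Vanya ∩ Idris ∩ Uma ∩ Maria: 09:00-11:00, 13:30-14:00, 18:00-22:00.
Vanya ∩ Idris ∩ Uma ∩ Maria ∩ Wiremu: 09:00-11:00, 18:00-20:30.
Those are the intersection windows.

09:00-11:00, 18:00-20:30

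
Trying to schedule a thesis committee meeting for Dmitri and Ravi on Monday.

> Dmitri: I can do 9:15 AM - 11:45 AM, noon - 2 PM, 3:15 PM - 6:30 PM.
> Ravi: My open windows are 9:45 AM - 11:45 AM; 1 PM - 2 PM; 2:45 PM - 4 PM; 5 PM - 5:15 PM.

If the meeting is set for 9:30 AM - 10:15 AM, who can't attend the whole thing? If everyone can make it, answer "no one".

Dmitri: free for 09:30-10:15. Ravi: not fully free for 09:30-10:15.

Ravi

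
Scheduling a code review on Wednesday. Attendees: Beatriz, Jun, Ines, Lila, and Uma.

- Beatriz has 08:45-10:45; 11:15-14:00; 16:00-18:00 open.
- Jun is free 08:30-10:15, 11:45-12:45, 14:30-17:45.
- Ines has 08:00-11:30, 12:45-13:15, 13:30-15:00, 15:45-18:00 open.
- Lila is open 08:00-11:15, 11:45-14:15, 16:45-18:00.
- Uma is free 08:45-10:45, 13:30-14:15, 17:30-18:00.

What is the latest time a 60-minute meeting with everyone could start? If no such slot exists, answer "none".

09:15

Beatriz ∩ Jun: 08:45-10:15, 11:45-12:45, 16:00-17:45.
Beatriz ∩ Jun ∩ Ines: 08:45-10:15, 16:00-17:45.
Beatriz ∩ Jun ∩ Ines ∩ Lila: 08:45-10:15, 16:45-17:45.
Beatriz ∩ Jun ∩ Ines ∩ Lila ∩ Uma: 08:45-10:15, 17:30-17:45.
So the common availability across everyone is 08:45-10:15, 17:30-17:45.
The last common window of at least 60 minutes is 08:45-10:15; a 60-minute meeting can start as late as 09:15 and still end by 10:15.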